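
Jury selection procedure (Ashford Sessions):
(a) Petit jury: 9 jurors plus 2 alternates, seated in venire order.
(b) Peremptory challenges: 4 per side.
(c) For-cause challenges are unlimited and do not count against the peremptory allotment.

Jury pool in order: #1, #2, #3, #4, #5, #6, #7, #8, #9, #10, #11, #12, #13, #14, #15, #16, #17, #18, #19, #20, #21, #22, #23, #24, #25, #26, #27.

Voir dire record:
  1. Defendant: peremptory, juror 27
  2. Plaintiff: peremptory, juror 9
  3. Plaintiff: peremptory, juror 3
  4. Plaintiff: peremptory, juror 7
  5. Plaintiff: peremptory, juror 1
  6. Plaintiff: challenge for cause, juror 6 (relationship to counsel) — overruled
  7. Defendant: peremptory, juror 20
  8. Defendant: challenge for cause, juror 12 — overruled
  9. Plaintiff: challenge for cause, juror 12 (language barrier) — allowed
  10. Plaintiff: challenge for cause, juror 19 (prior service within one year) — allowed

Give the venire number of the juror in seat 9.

Removed: #1, #3, #7, #9, #12, #19, #20, #27. (#6 stays — for-cause denied.)
Seating in order: seats 1–9 → #2, #4, #5, #6, #8, #10, #11, #13, #14; alternates → #15, #16.
So seat 9 is #14.

14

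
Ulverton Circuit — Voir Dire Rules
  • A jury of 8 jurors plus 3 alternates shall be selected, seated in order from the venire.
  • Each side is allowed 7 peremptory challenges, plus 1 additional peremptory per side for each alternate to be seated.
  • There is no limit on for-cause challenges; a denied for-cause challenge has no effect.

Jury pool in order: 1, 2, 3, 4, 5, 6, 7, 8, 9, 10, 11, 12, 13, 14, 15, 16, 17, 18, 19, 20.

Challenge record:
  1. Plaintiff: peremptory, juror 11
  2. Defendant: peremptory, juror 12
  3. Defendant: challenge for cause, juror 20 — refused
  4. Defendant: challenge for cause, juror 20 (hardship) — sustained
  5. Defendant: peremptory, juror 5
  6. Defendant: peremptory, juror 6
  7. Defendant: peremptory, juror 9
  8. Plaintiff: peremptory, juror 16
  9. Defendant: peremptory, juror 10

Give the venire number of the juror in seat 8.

14

Removed: #5, #6, #9, #10, #11, #12, #16, #20.
Seating in order: seats 1–8 → #1, #2, #3, #4, #7, #8, #13, #14; alternates → #15, #17, #18.
So seat 8 is #14.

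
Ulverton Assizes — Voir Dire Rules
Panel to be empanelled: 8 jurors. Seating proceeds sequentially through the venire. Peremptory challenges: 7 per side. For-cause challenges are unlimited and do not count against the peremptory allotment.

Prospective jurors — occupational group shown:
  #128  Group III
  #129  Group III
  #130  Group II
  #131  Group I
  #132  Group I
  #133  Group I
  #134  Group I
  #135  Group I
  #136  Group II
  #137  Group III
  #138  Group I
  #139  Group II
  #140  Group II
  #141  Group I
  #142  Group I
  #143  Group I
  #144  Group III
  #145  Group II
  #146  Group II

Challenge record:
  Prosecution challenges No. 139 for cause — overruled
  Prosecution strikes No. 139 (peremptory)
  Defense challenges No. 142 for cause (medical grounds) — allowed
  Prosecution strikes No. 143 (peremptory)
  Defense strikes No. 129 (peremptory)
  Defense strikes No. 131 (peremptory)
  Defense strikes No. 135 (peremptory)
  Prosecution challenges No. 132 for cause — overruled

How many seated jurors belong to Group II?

2

Removed: #129, #131, #135, #139, #142, #143.
Seated jurors 1–8: #128, #130, #132, #133, #134, #136, #137, #138.
Of those, in Group II: #130, #136 → 2.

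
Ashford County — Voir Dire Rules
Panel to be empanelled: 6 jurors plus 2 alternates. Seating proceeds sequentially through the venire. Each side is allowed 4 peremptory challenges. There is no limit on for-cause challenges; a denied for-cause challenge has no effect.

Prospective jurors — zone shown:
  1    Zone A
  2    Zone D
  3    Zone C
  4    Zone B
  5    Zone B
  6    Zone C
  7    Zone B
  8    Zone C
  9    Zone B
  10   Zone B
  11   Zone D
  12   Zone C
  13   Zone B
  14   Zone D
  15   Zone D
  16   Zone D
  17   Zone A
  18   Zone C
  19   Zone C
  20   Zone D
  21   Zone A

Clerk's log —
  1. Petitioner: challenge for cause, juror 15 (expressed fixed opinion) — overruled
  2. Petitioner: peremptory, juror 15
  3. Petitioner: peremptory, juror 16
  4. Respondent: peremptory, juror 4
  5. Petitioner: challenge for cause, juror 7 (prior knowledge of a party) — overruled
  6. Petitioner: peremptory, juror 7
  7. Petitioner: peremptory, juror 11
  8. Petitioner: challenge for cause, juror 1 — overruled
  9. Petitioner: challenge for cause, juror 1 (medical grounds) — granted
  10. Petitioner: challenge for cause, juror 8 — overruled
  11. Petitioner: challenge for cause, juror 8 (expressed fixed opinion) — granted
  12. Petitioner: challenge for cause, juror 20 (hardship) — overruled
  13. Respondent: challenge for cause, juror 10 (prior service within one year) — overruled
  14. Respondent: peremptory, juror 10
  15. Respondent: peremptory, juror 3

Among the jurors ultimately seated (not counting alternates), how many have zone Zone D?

1

Removed: #1, #3, #4, #7, #8, #10, #11, #15, #16.
Seated jurors 1–6: #2, #5, #6, #9, #12, #13 (alternates #14, #17 not counted).
Of those, in Zone D: #2 → 1.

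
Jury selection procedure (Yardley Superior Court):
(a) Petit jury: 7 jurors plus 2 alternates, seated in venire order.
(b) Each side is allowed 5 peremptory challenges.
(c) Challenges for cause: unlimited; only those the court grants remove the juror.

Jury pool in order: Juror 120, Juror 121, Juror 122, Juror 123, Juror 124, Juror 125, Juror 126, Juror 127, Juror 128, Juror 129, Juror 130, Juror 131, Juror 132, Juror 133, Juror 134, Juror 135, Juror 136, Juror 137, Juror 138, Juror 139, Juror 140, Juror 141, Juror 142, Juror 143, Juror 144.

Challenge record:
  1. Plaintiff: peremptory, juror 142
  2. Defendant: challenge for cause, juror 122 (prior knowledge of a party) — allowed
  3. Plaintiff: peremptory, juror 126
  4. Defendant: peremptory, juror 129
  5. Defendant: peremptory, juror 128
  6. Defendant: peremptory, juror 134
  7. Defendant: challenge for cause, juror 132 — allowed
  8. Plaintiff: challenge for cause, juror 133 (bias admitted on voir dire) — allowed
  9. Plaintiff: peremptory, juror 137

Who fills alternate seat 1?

131

Removed: #122, #126, #128, #129, #132, #133, #134, #137, #142.
Seating in order: seats 1–7 → #120, #121, #123, #124, #125, #127, #130; alternates → #131, #135.
So alternate 1 is #131.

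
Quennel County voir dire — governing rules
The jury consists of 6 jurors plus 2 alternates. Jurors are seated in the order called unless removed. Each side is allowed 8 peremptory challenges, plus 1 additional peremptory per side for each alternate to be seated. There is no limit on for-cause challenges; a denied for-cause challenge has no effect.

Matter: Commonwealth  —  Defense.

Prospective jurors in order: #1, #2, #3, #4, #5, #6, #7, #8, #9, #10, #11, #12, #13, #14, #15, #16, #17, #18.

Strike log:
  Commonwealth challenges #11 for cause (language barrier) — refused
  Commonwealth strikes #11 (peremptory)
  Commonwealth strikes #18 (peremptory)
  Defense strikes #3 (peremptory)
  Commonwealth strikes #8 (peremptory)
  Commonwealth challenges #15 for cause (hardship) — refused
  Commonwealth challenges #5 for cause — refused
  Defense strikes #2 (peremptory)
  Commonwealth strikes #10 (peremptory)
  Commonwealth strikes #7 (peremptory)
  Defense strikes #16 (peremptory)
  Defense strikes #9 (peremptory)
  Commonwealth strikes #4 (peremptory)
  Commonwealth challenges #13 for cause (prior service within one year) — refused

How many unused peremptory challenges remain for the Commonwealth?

4

Commonwealth allotment: 8 base + 1 × 2 alternates = 10.
Commonwealth peremptories used: #11, #18, #8, #10, #7, #4 — 6 (for-cause on #11, #15, #5, #13 don't count).
Remaining: 10 − 6 = 4.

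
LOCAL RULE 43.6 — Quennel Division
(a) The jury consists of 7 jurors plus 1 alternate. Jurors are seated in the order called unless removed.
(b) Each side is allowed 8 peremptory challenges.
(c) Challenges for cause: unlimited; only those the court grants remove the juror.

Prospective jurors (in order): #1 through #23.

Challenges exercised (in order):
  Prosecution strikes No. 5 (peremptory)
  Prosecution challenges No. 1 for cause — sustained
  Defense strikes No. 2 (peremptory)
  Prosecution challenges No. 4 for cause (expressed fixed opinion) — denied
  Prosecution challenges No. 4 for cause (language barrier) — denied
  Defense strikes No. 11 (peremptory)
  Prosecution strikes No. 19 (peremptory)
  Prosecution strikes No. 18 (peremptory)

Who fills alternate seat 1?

12

Removed: #1, #2, #5, #11, #18, #19. (#4 stays — for-cause denied.)
Seating in order: seats 1–7 → #3, #4, #6, #7, #8, #9, #10; alternates → #12.
So alternate 1 is #12.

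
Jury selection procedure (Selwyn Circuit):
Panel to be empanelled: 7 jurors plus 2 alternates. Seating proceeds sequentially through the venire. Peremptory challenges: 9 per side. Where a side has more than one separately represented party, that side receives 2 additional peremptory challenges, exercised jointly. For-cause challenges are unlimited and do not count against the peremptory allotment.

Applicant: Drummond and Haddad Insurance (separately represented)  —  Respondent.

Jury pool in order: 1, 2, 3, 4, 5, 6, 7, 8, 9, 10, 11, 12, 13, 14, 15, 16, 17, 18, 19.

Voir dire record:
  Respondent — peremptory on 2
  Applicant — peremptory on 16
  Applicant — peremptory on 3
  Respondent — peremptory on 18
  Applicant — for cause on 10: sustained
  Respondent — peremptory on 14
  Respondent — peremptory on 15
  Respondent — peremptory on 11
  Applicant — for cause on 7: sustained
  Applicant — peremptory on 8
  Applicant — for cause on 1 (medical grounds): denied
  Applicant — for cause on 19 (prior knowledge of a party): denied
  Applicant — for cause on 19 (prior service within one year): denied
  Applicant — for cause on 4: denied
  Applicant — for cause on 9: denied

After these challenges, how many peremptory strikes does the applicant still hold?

8

Applicant allotment: 9 base + 2 multi-party = 11.
Applicant peremptories used: #16, #3, #8 — 3 (for-cause on #10, #7, #1, #19, #19, #4, #9 don't count).
Remaining: 11 − 3 = 8.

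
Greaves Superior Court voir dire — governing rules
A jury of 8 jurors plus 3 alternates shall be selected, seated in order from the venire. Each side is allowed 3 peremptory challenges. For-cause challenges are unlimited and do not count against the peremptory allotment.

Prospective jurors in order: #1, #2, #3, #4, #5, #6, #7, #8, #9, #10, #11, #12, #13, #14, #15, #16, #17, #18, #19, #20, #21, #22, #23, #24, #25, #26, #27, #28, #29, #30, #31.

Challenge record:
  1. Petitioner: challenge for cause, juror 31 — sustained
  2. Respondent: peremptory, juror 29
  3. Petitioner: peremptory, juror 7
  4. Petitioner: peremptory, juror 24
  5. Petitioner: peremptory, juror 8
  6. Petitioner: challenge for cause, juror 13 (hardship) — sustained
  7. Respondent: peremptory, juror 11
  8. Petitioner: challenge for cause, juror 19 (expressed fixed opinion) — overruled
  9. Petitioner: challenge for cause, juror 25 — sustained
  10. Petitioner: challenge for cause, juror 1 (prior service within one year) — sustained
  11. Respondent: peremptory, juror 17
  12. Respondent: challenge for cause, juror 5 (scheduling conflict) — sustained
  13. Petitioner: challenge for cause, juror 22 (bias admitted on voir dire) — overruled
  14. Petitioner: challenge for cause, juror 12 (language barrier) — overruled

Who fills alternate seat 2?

Removed: #1, #5, #7, #8, #11, #13, #17, #24, #25, #29, #31. (#12, #19, #22 stay — for-cause denied.)
Seating in order: seats 1–8 → #2, #3, #4, #6, #9, #10, #12, #14; alternates → #15, #16, #18.
So alternate 2 is #16.

16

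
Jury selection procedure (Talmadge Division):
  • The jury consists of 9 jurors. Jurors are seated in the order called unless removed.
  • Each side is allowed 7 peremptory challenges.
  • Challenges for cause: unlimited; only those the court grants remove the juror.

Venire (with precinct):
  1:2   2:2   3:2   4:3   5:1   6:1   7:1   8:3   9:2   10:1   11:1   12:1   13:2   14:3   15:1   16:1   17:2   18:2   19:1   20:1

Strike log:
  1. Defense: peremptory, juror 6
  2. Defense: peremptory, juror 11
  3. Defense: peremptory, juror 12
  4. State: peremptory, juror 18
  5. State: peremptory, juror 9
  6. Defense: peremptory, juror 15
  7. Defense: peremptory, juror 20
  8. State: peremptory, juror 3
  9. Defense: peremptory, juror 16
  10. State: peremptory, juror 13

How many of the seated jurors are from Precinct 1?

3

Removed: #3, #6, #9, #11, #12, #13, #15, #16, #18, #20.
Seated jurors 1–9: #1, #2, #4, #5, #7, #8, #10, #14, #17.
Of those, in Precinct 1: #5, #7, #10 → 3.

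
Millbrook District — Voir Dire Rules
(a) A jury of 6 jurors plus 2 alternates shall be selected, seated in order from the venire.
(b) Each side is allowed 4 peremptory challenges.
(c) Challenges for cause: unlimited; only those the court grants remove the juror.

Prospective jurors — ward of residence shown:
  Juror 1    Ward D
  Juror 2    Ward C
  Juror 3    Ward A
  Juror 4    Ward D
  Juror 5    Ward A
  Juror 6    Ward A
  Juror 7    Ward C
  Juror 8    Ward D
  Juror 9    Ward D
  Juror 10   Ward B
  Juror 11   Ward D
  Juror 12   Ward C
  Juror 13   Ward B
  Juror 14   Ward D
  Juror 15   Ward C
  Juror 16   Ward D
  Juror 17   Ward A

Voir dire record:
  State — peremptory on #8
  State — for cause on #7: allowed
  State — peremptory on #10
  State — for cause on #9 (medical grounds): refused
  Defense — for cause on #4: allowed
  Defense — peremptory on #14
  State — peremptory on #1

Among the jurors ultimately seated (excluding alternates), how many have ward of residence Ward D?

2

Removed: #1, #4, #7, #8, #10, #14.
Seated jurors 1–6: #2, #3, #5, #6, #9, #11 (alternates #12, #13 not counted).
Of those, in Ward D: #9, #11 → 2.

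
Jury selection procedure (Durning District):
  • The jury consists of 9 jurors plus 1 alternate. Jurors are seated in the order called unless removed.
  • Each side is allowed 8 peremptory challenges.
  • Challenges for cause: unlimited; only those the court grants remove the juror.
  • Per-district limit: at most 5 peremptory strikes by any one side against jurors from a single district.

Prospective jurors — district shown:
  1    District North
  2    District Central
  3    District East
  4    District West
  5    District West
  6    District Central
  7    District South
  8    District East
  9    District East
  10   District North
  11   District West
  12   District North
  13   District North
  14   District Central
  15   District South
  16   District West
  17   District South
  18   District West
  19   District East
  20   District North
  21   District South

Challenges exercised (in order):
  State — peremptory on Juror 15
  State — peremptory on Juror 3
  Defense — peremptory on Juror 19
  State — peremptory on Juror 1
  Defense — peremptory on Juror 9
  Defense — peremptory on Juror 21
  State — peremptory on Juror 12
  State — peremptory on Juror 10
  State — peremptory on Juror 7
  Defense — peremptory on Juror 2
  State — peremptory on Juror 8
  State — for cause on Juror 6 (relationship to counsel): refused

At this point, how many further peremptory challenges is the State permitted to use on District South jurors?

State peremptories so far: #15, #3, #1, #12, #10, #7, #8 — 7 of 8 used, 1 left overall.
Against District South: #15, #7 — 2 used; per-district cap 5 leaves 3.
Binding limit: min(1, 3) = 1.

1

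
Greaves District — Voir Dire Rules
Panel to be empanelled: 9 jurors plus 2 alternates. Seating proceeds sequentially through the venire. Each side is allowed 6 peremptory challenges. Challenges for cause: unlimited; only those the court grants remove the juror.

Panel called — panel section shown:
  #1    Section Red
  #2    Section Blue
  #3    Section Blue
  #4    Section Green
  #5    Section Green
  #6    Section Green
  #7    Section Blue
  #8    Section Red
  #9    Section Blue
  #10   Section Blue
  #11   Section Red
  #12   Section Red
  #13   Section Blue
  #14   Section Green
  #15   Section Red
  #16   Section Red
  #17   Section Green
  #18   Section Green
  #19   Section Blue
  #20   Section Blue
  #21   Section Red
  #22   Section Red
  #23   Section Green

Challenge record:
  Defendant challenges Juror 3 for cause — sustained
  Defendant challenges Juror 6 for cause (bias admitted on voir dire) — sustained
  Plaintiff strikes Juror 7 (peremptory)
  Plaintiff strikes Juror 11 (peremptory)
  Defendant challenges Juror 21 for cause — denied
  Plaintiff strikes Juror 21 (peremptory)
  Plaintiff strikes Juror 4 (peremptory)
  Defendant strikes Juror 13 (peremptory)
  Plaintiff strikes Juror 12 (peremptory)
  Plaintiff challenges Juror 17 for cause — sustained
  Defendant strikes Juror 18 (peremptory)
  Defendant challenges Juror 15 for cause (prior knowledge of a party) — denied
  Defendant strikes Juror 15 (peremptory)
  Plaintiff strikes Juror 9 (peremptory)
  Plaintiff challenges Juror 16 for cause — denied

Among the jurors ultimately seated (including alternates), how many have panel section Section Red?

4

Removed: #3, #4, #6, #7, #9, #11, #12, #13, #15, #17, #18, #21.
Seated (11 incl. alternates): #1, #2, #5, #8, #10, #14, #16, #19, #20, #22, #23.
Of those, in Section Red: #1, #8, #16, #22 → 4.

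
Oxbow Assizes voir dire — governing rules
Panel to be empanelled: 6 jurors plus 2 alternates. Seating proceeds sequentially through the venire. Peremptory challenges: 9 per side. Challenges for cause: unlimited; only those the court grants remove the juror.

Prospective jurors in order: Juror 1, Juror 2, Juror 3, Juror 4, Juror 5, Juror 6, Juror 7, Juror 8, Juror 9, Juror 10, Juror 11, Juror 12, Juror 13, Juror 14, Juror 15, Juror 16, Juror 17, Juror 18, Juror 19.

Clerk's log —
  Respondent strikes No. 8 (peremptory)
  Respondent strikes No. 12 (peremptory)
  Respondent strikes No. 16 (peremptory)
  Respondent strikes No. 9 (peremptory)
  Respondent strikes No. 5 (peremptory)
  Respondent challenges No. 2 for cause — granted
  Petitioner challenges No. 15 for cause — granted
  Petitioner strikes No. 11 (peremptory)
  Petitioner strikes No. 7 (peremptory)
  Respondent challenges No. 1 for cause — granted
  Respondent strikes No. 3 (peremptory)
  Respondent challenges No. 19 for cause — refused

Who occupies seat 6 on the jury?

Removed: #1, #2, #3, #5, #7, #8, #9, #11, #12, #15, #16. (#19 stays — for-cause denied.)
Filling seats in venire order through position 6: #4, #6, #10, #13, #14, #17.
So seat 6 is #17.

17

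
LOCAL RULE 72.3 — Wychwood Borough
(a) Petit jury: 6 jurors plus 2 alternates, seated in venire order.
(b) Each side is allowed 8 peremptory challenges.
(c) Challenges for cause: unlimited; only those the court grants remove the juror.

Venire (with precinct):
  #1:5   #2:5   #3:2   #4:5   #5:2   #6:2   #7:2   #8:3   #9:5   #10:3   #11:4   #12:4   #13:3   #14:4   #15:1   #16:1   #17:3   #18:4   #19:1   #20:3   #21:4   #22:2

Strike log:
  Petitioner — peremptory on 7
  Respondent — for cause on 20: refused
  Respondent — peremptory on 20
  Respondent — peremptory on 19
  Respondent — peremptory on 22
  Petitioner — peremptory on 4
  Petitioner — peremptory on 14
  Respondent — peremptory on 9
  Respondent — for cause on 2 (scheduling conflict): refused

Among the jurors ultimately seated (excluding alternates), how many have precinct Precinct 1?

Removed: #4, #7, #9, #14, #19, #20, #22.
Seated jurors 1–6: #1, #2, #3, #5, #6, #8 (alternates #10, #11 not counted).
None of those are in Precinct 1 → 0.

0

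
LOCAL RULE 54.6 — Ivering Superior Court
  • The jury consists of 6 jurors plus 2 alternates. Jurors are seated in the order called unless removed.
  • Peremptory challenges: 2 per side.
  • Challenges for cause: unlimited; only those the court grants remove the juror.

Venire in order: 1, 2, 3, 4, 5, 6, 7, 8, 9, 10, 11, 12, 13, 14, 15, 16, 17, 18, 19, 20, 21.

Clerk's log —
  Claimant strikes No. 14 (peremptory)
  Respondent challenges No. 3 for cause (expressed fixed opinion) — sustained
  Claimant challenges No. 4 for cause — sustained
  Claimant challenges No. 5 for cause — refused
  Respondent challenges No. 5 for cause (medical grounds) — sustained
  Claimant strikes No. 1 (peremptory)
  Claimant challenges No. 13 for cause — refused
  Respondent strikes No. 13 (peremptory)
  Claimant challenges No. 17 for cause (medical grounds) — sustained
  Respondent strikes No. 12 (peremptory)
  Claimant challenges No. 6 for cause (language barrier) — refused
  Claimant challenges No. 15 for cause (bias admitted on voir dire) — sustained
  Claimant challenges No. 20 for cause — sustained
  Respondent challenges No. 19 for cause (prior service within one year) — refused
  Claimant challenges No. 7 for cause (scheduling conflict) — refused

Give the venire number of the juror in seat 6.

10

Removed: #1, #3, #4, #5, #12, #13, #14, #15, #17, #20. (#6, #7, #19 stay — for-cause denied.)
Seating in order: seats 1–6 → #2, #6, #7, #8, #9, #10; alternates → #11, #16.
So seat 6 is #10.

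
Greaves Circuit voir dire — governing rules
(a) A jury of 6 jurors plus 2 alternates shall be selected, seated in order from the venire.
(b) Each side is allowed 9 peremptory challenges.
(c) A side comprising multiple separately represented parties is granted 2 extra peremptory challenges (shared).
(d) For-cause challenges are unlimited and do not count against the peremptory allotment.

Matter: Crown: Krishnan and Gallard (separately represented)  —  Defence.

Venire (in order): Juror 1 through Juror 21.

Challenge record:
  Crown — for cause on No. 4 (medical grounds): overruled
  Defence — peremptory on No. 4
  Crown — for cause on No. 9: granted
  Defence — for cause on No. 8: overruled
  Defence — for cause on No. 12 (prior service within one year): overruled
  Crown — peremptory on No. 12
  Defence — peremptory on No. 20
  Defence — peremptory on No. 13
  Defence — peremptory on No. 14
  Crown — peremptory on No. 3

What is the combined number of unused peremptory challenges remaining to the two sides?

14

Crown allotment: 9 base + 2 multi-party = 11. Defence allotment: 9.
Crown peremptories used: #12, #3 — 2 (for-cause on #4, #9 don't count).
Defence peremptories used: #4, #20, #13, #14 — 4 (for-cause on #8, #12 don't count).
Remaining: (11 − 2) + (9 − 4) = 14.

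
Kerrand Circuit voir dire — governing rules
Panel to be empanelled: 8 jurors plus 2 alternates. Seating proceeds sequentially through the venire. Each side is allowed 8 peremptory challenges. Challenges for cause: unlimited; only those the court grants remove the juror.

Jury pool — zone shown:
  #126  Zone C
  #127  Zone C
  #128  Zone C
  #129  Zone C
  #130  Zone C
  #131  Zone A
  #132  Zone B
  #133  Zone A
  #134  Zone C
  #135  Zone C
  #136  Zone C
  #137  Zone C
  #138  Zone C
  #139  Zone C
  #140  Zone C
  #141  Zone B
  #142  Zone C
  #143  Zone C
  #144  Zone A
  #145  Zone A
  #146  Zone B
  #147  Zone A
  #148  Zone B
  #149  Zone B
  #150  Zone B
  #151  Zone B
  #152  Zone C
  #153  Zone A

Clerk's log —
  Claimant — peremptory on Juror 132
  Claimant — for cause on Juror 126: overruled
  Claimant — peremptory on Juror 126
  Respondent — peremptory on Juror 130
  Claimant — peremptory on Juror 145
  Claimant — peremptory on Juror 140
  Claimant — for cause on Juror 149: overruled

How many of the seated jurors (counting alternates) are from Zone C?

8

Removed: #126, #130, #132, #140, #145.
Seated (10 incl. alternates): #127, #128, #129, #131, #133, #134, #135, #136, #137, #138.
Of those, in Zone C: #127, #128, #129, #134, #135, #136, #137, #138 → 8.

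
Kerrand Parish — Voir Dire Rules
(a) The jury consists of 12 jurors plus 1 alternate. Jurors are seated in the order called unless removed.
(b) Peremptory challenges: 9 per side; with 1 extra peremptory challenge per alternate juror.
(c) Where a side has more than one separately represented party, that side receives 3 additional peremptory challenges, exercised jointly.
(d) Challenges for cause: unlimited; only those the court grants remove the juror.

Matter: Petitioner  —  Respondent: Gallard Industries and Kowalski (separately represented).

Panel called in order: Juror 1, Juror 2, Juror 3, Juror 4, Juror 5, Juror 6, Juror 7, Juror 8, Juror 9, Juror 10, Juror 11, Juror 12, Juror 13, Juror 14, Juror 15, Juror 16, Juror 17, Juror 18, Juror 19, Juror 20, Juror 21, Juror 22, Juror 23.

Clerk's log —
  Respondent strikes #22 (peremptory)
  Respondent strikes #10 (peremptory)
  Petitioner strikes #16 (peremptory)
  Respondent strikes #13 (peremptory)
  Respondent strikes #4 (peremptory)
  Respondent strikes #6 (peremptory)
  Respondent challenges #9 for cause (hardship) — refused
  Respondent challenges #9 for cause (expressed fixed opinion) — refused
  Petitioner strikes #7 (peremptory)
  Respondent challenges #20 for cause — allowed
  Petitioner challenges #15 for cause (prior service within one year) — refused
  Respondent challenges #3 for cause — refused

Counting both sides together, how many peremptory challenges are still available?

Petitioner allotment: 9 base + 1 × 1 alternate = 10. Respondent allotment: 9 base + 1 × 1 alternate + 3 multi-party = 13.
Petitioner peremptories used: #16, #7 — 2 (the for-cause on #15 doesn't count).
Respondent peremptories used: #22, #10, #13, #4, #6 — 5 (for-cause on #9, #9, #20, #3 don't count).
Remaining: (10 − 2) + (13 − 5) = 16.

16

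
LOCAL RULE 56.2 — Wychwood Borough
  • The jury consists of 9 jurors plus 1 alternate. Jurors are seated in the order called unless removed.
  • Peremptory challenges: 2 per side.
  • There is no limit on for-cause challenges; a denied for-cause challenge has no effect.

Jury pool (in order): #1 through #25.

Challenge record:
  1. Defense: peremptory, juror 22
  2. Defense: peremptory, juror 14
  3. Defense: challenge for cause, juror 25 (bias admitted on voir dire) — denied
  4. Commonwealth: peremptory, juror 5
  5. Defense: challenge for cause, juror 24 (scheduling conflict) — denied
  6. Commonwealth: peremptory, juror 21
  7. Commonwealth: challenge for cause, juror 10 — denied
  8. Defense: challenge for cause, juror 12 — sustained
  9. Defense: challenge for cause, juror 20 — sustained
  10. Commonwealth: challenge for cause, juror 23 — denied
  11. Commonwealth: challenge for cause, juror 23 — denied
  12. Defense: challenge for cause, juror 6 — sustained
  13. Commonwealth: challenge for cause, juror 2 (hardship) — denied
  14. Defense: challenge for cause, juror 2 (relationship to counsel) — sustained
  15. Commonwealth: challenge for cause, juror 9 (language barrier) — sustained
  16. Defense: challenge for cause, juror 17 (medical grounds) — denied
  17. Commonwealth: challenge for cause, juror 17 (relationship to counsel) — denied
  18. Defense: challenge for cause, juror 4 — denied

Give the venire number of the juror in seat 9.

15

Removed: #2, #5, #6, #9, #12, #14, #20, #21, #22. (#4, #10, #17, #23, #24, #25 stay — for-cause denied.)
Seating in order: seats 1–9 → #1, #3, #4, #7, #8, #10, #11, #13, #15; alternates → #16.
So seat 9 is #15.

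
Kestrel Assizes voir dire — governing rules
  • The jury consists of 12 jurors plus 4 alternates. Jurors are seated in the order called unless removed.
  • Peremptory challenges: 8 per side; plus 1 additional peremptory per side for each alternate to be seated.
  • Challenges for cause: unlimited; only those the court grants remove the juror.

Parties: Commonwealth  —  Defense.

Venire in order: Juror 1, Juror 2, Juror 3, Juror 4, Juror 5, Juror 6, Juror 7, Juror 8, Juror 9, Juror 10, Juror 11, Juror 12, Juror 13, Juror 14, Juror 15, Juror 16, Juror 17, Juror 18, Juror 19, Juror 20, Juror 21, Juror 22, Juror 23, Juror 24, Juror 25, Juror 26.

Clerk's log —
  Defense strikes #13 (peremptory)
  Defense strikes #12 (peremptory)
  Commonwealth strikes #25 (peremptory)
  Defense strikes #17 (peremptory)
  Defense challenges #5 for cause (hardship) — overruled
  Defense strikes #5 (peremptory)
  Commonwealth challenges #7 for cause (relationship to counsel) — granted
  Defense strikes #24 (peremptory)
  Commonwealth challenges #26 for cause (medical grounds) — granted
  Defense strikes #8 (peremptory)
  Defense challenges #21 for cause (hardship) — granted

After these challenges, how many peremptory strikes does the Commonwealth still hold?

Commonwealth allotment: 8 base + 1 × 4 alternates = 12.
Commonwealth peremptories used: #25 — 1 (for-cause on #7, #26 don't count).
Remaining: 12 − 1 = 11.

11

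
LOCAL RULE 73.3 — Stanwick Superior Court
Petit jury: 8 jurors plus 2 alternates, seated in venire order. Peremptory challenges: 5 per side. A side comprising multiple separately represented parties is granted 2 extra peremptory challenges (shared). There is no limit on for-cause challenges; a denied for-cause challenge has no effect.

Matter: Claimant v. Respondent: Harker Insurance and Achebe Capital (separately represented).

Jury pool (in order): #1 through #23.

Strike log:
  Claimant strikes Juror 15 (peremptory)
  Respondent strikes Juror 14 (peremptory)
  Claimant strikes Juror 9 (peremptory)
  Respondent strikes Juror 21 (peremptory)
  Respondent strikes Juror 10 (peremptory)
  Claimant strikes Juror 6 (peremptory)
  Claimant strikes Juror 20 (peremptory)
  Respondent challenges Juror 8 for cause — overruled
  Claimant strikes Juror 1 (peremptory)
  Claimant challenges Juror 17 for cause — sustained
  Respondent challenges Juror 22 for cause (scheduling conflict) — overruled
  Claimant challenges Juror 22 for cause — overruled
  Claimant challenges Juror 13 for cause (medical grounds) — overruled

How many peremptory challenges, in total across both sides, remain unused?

Claimant allotment: 5. Respondent allotment: 5 base + 2 multi-party = 7.
Claimant peremptories used: #15, #9, #6, #20, #1 — 5 (for-cause on #17, #22, #13 don't count).
Respondent peremptories used: #14, #21, #10 — 3 (for-cause on #8, #22 don't count).
Remaining: (5 − 5) + (7 − 3) = 4.

4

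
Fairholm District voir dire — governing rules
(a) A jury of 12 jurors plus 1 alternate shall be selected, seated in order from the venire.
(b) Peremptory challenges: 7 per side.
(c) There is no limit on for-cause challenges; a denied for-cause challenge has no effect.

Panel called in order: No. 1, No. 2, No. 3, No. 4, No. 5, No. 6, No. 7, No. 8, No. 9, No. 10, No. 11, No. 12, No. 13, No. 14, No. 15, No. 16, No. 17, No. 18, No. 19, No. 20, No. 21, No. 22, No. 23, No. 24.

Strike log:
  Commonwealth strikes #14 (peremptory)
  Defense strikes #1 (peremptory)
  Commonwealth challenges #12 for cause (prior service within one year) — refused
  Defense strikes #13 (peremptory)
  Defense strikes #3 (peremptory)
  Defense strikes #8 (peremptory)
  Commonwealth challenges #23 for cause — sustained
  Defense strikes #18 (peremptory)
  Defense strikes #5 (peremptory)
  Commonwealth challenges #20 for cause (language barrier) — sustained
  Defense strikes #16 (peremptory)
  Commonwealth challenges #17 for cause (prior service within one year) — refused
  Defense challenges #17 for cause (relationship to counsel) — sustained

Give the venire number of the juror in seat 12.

Removed: #1, #3, #5, #8, #13, #14, #16, #17, #18, #20, #23. (#12 stays — for-cause denied.)
Seating in order: seats 1–12 → #2, #4, #6, #7, #9, #10, #11, #12, #15, #19, #21, #22; alternates → #24.
So seat 12 is #22.

22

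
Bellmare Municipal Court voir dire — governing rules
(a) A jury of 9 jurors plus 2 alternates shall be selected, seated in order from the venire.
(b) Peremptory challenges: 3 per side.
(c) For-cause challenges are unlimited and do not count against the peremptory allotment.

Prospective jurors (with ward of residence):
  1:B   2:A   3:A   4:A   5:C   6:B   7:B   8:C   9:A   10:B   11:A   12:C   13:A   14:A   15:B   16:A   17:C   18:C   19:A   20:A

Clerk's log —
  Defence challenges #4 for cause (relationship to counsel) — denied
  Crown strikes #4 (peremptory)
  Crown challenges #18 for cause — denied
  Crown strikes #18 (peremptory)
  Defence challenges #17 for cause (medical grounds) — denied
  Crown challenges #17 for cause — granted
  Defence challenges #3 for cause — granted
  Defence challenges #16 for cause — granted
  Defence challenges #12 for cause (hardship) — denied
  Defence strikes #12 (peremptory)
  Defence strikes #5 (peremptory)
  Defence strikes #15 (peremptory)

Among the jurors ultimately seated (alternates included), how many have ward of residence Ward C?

1

Removed: #3, #4, #5, #12, #15, #16, #17, #18.
Seated (11 incl. alternates): #1, #2, #6, #7, #8, #9, #10, #11, #13, #14, #19.
Of those, in Ward C: #8 → 1.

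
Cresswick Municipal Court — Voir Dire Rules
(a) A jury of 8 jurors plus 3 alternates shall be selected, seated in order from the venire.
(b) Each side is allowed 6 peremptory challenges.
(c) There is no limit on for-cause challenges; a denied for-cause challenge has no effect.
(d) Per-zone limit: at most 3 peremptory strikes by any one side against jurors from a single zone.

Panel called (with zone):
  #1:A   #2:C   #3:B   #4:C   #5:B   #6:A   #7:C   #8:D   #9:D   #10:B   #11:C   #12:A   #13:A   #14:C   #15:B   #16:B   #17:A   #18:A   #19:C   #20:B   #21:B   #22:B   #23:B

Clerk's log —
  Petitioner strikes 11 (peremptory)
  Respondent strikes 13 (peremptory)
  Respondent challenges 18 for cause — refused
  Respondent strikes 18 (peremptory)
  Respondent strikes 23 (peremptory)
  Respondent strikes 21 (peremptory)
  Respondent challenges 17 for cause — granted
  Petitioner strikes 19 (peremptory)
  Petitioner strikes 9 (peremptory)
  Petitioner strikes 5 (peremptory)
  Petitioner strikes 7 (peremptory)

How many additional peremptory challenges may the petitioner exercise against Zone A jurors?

Petitioner peremptories so far: #11, #19, #9, #5, #7 — 5 of 6 used, 1 left overall.
Against Zone A: none yet — per-zone cap 3 leaves 3.
Binding limit: min(1, 3) = 1.

1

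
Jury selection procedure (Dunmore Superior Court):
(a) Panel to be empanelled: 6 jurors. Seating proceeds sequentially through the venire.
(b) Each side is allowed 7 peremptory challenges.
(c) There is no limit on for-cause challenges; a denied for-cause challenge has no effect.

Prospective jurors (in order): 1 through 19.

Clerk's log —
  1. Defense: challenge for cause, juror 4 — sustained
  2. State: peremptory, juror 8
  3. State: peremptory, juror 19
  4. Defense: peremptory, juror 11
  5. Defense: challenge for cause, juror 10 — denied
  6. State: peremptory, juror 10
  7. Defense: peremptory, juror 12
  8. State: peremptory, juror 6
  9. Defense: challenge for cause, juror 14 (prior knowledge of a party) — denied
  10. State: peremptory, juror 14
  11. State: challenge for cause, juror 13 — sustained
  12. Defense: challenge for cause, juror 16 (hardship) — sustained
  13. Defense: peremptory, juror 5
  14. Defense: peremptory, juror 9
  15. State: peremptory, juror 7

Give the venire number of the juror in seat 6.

18

Removed: #4, #5, #6, #7, #8, #9, #10, #11, #12, #13, #14, #16, #19.
Seating in order: seats 1–6 → #1, #2, #3, #15, #17, #18.
So seat 6 is #18.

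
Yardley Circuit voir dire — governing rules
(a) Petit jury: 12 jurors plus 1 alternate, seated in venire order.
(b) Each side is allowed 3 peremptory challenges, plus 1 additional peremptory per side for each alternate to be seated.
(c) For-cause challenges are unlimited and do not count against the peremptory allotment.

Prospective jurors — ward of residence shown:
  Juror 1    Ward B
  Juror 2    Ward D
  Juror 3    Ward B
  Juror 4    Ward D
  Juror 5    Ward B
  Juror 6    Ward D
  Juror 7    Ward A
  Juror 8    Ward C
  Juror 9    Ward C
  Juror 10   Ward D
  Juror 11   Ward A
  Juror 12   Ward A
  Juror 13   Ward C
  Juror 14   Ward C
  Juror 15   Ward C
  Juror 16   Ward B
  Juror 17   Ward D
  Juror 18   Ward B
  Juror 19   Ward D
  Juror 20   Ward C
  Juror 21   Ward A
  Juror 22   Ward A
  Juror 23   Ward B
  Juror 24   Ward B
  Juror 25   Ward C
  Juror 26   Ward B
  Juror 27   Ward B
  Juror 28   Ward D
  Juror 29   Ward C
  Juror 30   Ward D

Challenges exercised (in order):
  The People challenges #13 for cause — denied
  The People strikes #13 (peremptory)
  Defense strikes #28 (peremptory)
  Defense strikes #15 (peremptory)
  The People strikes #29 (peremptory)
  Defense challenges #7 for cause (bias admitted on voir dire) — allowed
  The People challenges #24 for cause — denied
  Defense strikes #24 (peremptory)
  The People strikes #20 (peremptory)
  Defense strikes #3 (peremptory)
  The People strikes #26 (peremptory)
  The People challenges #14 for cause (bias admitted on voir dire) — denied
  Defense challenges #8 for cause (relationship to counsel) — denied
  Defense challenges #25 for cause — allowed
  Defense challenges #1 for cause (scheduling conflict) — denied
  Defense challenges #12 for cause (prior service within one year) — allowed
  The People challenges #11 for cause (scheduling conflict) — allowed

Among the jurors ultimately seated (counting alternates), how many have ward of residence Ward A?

Removed: #3, #7, #11, #12, #13, #15, #20, #24, #25, #26, #28, #29.
Seated (13 incl. alternates): #1, #2, #4, #5, #6, #8, #9, #10, #14, #16, #17, #18, #19.
None of those are in Ward A → 0.

0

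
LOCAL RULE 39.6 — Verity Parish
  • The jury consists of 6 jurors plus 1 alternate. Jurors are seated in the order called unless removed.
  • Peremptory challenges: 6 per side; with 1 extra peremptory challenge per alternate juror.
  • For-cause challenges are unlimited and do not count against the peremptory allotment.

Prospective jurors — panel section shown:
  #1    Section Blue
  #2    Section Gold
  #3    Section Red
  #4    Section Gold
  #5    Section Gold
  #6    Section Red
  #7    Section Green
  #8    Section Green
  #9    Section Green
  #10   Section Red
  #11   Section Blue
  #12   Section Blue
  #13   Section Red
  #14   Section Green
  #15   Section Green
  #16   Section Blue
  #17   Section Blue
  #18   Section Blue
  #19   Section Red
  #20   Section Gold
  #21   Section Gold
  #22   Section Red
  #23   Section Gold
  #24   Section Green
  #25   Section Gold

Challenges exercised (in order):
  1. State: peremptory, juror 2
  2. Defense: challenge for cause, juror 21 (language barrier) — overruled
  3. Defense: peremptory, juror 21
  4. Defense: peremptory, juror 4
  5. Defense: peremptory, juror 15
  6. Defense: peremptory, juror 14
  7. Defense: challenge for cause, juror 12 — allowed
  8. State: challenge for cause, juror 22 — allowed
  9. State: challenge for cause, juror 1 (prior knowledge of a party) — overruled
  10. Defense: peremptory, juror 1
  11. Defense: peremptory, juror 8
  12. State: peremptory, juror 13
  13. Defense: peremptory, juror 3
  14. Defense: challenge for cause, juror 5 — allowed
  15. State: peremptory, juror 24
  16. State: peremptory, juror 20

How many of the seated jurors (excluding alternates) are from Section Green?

2

Removed: #1, #2, #3, #4, #5, #8, #12, #13, #14, #15, #20, #21, #22, #24.
Seated jurors 1–6: #6, #7, #9, #10, #11, #16 (alternates #17 not counted).
Of those, in Section Green: #7, #9 → 2.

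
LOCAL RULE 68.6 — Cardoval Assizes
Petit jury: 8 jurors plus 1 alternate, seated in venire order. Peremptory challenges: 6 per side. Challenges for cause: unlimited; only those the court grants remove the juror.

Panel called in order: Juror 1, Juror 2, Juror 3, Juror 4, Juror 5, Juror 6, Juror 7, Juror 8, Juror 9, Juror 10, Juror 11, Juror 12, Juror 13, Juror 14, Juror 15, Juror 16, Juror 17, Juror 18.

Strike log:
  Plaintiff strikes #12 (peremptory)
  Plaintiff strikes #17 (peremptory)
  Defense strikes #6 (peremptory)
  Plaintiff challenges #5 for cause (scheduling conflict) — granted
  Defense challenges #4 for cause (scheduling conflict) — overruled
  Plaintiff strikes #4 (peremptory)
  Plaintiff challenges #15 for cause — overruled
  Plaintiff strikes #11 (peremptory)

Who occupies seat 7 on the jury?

10

Removed: #4, #5, #6, #11, #12, #17. (#15 stays — for-cause denied.)
Seating in order: seats 1–8 → #1, #2, #3, #7, #8, #9, #10, #13; alternates → #14.
So seat 7 is #10.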